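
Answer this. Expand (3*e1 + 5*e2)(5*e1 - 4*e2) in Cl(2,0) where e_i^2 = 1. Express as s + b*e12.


Expand: (3*e1 + 5*e2)(5*e1 - 4*e2)
= 3*5*e1e1 + 3*(-4)*e1e2 + 5*5*e2e1 + 5*(-4)*e2e2
Using e1^2 = e2^2 = 1, e2e1 = -e1e2:
Scalar part s = 3*5 + 5*(-4) = 15 + (-20) = -5
Bivector part b = 3*(-4) - 5*5 = -12 - 25 = -37
uv = -5 - 37*e12


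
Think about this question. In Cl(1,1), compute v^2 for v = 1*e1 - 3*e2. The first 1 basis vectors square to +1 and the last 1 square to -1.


v^2 = sum of c_i^2 * e_i^2
Positive signature terms (e_i^2 = +1): 1^2 = 1
Negative signature terms (e_j^2 = -1): (-3)^2 = 9
v^2 = 1 - 9 = -8


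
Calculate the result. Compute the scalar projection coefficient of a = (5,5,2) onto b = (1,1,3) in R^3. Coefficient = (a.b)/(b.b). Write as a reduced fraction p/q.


Projection coefficient = (a . b) / (b . b)
a . b = 5*1 + 5*1 + 2*3
= 5 + 5 + 6 = 16
b . b = 1^2 + 1^2 + 3^2
= 1 + 1 + 9 = 11
Coefficient = 16/11
In lowest terms: 16/11


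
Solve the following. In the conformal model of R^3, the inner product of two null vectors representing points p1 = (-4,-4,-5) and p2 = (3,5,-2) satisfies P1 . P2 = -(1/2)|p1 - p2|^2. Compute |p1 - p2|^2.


p1 - p2 = (-7, -9, -3)
|p1 - p2|^2 = (-7)^2 + (-9)^2 + (-3)^2
= 49 + 81 + 9
= 139


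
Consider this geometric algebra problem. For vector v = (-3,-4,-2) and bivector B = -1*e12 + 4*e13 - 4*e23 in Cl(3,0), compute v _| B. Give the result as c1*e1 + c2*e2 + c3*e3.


Left contraction v _| B = <vB>_1 (grade-1 part of the geometric product vB).
Using e1_|e12 = e2, e2_|e12 = -e1, e1_|e13 = e3, e3_|e13 = -e1, e2_|e23 = e3, e3_|e23 = -e2:
e1 coeff: -v2*b12 - v3*b13 = -(-4)*(-1) - (-2)*(4) = 4
e2 coeff: v1*b12 - v3*b23 = (-3)*(-1) - (-2)*(-4) = -5
e3 coeff: v1*b13 + v2*b23 = (-3)*(4) + (-4)*(-4) = 4
v _| B = 4*e1 - 5*e2 + 4*e3


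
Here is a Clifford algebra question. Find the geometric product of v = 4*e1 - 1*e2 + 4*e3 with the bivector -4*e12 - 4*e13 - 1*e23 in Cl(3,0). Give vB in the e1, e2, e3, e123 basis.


vB has grade-1 (vector) and grade-3 (trivector) parts: vB = (v _| B) + (v ^ B).
Vector part <vB>_1:
  e1: -v2*b12 - v3*b13 = -(-1)*(-4) - (4)*(-4) = 12
  e2: v1*b12 - v3*b23 = (4)*(-4) - (4)*(-1) = -12
  e3: v1*b13 + v2*b23 = (4)*(-4) + (-1)*(-1) = -15
Trivector part <vB>_3:
  e123: v1*b23 - v2*b13 + v3*b12 = (4)*(-1) - (-1)*(-4) + (4)*(-4) = -24
vB = 12*e1 - 12*e2 - 15*e3 - 24*e123


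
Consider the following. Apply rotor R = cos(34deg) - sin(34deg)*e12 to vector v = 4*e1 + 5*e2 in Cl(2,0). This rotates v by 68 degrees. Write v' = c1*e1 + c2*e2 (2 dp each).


Rotor R = cos(34deg) - sin(34deg)*e12
Rotation angle theta = 2 * 34 = 68 degrees
v' = R*v*~R rotates v by theta.
cos(68deg) = 0.3746, sin(68deg) = 0.9272
v'_1 = 4*cos(68deg) - 5*sin(68deg)
= 4*0.3746 - 5*0.9272
= -3.14
v'_2 = 4*sin(68deg) + 5*cos(68deg)
= 4*0.9272 + 5*0.3746
= 5.58
v' = -3.14*e1 + 5.58*e2


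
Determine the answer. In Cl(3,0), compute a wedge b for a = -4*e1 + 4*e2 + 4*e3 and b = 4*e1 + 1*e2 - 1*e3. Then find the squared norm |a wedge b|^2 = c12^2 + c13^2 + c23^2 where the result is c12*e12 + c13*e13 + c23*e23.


a wedge b = (a1*b2 - a2*b1)*e12 + (a1*b3 - a3*b1)*e13 + (a2*b3 - a3*b2)*e23
e12 coeff: (-4)*1 - 4*4 = -4 - 16 = -20
e13 coeff: (-4)*(-1) - 4*4 = 4 - 16 = -12
e23 coeff: 4*(-1) - 4*1 = -4 - 4 = -8
|a wedge b|^2 = (-20)^2 + (-12)^2 + (-8)^2
= 400 + 144 + 64
= 608


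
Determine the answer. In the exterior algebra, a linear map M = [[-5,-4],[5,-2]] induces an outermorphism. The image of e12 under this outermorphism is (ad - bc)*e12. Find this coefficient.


The outermorphism of a linear map f sends e1^e2 to f(e1)^f(e2).
f(e1) = -5*e1 + 5*e2
f(e2) = -4*e1 - 2*e2
f(e1) ^ f(e2) = (-5*e1 + 5*e2) ^ (-4*e1 - 2*e2)
= (-5)*(-2)*e12 + 5*(-4)*e21
= (10 - (-20))*e12
= 30*e12
Coefficient = 30


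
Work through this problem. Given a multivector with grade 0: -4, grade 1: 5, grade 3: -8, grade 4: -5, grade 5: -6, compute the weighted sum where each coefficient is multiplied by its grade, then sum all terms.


Grade-weighted sum = sum of grade_k * coefficient_k
0*(-4) = 0
1*5 = 5
3*(-8) = -24
4*(-5) = -20
5*(-6) = -30
Total = 0 + 5 + (-24) + (-20) + (-30) = -69


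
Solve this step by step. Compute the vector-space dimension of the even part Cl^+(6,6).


Even subalgebra dimension = 2^(n-1)
n = 6 + 6 = 12
2^(12 - 1) = 2^11 = 2048
Verification: sum of C(12,k) for even k = 1 + 66 + 495 + 924 + 495 + 66 + 1 = 2048
Result = 2048


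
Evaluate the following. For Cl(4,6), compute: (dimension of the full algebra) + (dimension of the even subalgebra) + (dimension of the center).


n = 4 + 6 = 10
Total dim = 2^10 = 1024
Even subalgebra dim = 2^9 = 512
n is even, so center dim = 1
Sum = 1024 + 512 + 1 = 1537


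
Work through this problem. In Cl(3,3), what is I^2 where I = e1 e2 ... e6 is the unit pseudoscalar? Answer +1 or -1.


The pseudoscalar I = e1...e_n (product of all n generators) of Cl(p,q) satisfies I^2 = (-1)^(q + n(n-1)/2).
p = 3, q = 3, n = p + q = 6
n(n-1)/2 = 6 * 5 / 2 = 15
Exponent = q + n(n-1)/2 = 3 + 15 = 18
I^2 = (-1)^18 = +1


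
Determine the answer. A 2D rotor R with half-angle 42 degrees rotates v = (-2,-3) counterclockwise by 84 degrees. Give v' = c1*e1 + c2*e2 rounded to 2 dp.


Rotor R = cos(42deg) - sin(42deg)*e12
Rotation angle theta = 2 * 42 = 84 degrees
v' = R*v*~R rotates v by theta.
cos(84deg) = 0.1045, sin(84deg) = 0.9945
v'_1 = -2*cos(84deg) - (-3)*sin(84deg)
= -2*0.1045 - (-3)*0.9945
= 2.77
v'_2 = -2*sin(84deg) + (-3)*cos(84deg)
= -2*0.9945 + (-3)*0.1045
= -2.30
v' = 2.77*e1 - 2.30*e2


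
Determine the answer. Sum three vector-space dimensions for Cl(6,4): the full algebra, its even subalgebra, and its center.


n = 6 + 4 = 10
Total dim = 2^10 = 1024
Even subalgebra dim = 2^9 = 512
n is even, so center dim = 1
Sum = 1024 + 512 + 1 = 1537


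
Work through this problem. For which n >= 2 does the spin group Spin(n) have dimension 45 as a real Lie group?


dim Spin(n) = dim so(n) = n(n-1)/2.
Solve n(n-1)/2 = 45, i.e. n^2 - n - 90 = 0.
Discriminant = 1 + 8*45 = 361
n = (1 + sqrt(361))/2 = (1 + 19)/2 = 10


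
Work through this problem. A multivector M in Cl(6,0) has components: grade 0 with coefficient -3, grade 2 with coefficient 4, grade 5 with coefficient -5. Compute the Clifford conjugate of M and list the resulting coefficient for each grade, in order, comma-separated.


Clifford conjugate sign for grade k: (-1)^(k(k+1)/2)
Grade 0: (-1)^(0*1/2) = (-1)^0 = 1, coeff -3 -> -3
Grade 2: (-1)^(2*3/2) = (-1)^3 = -1, coeff 4 -> -4
Grade 5: (-1)^(5*6/2) = (-1)^15 = -1, coeff -5 -> 5
Conjugated coefficients: -3, -4, 5


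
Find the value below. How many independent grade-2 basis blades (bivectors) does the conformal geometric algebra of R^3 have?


The conformal model of R^3 uses Cl(4,1) with m = 3 + 2 = 5 generators.
Number of grade-2 blades = C(m, 2) = C(5, 2)
= 5*4/2 = 10


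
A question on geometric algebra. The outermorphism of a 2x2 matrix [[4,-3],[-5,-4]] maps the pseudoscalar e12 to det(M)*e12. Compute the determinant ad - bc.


The outermorphism of a linear map f sends e1^e2 to f(e1)^f(e2).
f(e1) = 4*e1 - 5*e2
f(e2) = -3*e1 - 4*e2
f(e1) ^ f(e2) = (4*e1 - 5*e2) ^ (-3*e1 - 4*e2)
= 4*(-4)*e12 + (-5)*(-3)*e21
= (-16 - 15)*e12
= -31*e12
Coefficient = -31


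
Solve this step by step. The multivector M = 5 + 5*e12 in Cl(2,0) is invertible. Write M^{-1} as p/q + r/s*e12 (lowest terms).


M = 5 + 5*e12, where e12^2 = -1.
Since M commutes with its reverse ~M = a - b*e12, M * ~M = a^2 - b^2*e12^2 = a^2 + b^2.
So M^{-1} = ~M / (a^2 + b^2) = (a - b*e12)/(a^2 + b^2).
a^2 + b^2 = 25 + 25 = 50
Scalar part = 5/50 = 1/10
Bivector coeff = -5/50 = -1/10
M^{-1} = 1/10 - 1/10*e12


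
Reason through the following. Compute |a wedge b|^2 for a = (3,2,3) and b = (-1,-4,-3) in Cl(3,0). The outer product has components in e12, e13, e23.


a wedge b = (a1*b2 - a2*b1)*e12 + (a1*b3 - a3*b1)*e13 + (a2*b3 - a3*b2)*e23
e12 coeff: 3*(-4) - 2*(-1) = -12 - (-2) = -10
e13 coeff: 3*(-3) - 3*(-1) = -9 - (-3) = -6
e23 coeff: 2*(-3) - 3*(-4) = -6 - (-12) = 6
|a wedge b|^2 = (-10)^2 + (-6)^2 + 6^2
= 100 + 36 + 36
= 172


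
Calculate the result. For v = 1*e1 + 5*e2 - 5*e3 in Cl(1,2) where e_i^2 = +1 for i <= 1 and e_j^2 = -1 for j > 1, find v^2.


v^2 = sum of c_i^2 * e_i^2
Positive signature terms (e_i^2 = +1): 1^2 = 1
Negative signature terms (e_j^2 = -1): 5^2 + (-5)^2 = 50
v^2 = 1 - 50 = -49


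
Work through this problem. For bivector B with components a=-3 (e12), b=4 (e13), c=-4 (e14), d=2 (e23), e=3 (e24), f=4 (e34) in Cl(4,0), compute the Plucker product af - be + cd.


Plucker relation: af - be + cd
a*f = (-3)*4 = -12
b*e = 4*3 = 12
c*d = (-4)*2 = -8
af - be + cd = -12 - 12 + (-8)
= -32


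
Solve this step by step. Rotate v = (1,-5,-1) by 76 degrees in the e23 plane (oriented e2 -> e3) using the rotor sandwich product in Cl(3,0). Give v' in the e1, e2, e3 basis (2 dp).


Rotor R = cos(38deg) - sin(38deg)*e23
Rotation angle theta = 2 * 38 = 76 degrees in the e23 plane (e2 -> e3).
The component perpendicular to the plane (e1) is invariant: v'_1 = v1 = 1.00
cos(76deg) = 0.2419, sin(76deg) = 0.9703
v'_2 = v2*cos(theta) - v3*sin(theta) = -5*0.2419 - (-1)*0.9703 = -0.24
v'_3 = v2*sin(theta) + v3*cos(theta) = -5*0.9703 + (-1)*0.2419 = -5.09
v' = 1.00*e1 - 0.24*e2 - 5.09*e3


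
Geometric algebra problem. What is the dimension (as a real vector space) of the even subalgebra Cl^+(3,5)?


Even subalgebra dimension = 2^(n-1)
n = 3 + 5 = 8
2^(8 - 1) = 2^7 = 128
Verification: sum of C(8,k) for even k = 1 + 28 + 70 + 28 + 1 = 128
Result = 128


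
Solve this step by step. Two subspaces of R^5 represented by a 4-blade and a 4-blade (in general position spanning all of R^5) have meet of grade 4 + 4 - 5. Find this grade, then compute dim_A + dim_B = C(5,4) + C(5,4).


Meet grade = grade(A) + grade(B) - n
= 4 + 4 - 5 = 3
C(5,4) = 5
C(5,4) = 5
dim_A + dim_B = 5 + 5 = 10


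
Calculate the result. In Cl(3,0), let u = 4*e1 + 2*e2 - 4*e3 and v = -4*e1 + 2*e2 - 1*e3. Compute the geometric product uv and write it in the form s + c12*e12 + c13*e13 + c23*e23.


In Cl(3,0): e_i^2 = 1, e_ie_j = -e_je_i for i != j.
Scalar part = u . v = 4*(-4) + 2*2 + (-4)*(-1)
= -16 + 4 + 4 = -8
e12 coeff = 4*2 - 2*(-4) = 8 - (-8) = 16
e13 coeff = 4*(-1) - (-4)*(-4) = -4 - 16 = -20
e23 coeff = 2*(-1) - (-4)*2 = -2 - (-8) = 6
uv = -8 + 16*e12 - 20*e13 + 6*e23


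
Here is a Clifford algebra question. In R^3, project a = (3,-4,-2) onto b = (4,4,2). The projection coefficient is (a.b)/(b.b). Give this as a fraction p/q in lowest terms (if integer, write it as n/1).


Projection coefficient = (a . b) / (b . b)
a . b = 3*4 + (-4)*4 + (-2)*2
= 12 + (-16) + (-4) = -8
b . b = 4^2 + 4^2 + 2^2
= 16 + 16 + 4 = 36
Coefficient = -8/36
In lowest terms: -2/9


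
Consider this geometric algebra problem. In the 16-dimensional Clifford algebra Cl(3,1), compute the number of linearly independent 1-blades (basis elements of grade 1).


Number of grade-k basis blades in Cl(p,q) with n = p + q is C(n, k).
n = 3 + 1 = 4
C(4, 1) = 4! / (1! * 3!)
= 24 / (1 * 6)
= 4


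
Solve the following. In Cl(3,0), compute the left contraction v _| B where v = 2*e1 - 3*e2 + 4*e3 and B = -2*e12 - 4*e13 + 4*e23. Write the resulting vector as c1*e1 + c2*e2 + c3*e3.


Left contraction v _| B = <vB>_1 (grade-1 part of the geometric product vB).
Using e1_|e12 = e2, e2_|e12 = -e1, e1_|e13 = e3, e3_|e13 = -e1, e2_|e23 = e3, e3_|e23 = -e2:
e1 coeff: -v2*b12 - v3*b13 = -(-3)*(-2) - (4)*(-4) = 10
e2 coeff: v1*b12 - v3*b23 = (2)*(-2) - (4)*(4) = -20
e3 coeff: v1*b13 + v2*b23 = (2)*(-4) + (-3)*(4) = -20
v _| B = 10*e1 - 20*e2 - 20*e3


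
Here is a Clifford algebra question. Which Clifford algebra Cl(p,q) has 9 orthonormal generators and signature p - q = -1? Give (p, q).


We need p + q = 9 and p - q = -1.
Adding: 2p = 9 + (-1) = 8, so p = 4.
Then q = 9 - 4 = 5.
(p, q) = (4, 5)


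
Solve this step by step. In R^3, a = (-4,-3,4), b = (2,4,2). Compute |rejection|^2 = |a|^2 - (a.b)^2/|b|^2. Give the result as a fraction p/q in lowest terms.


|a|^2 = (-4)^2 + (-3)^2 + 4^2 = 41
|b|^2 = 2^2 + 4^2 + 2^2 = 24
a . b = (-4)*2 + (-3)*4 + 4*2 = -12
(a.b)^2 = (-12)^2 = 144
|rej|^2 = 41 - 144/24
= (984 - 144)/24
= 840/24
In lowest terms: 35/1


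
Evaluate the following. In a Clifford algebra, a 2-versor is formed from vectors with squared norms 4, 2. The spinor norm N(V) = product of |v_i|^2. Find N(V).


Spinor norm N(V) = |v1|^2 * |v2|^2 * ... * |v2|^2
= 4 * 2
Running product: 4, 8
N(V) = 8


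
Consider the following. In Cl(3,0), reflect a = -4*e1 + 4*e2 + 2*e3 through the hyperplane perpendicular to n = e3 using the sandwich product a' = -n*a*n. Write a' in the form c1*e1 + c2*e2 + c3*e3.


Reflection formula: a' = -n*a*n, with n = e3 (unit vector, n^2 = 1).
For reflection through hyperplane perp to e3:
The component along e3 flips sign, others stay.
a = (-4, 4, 2)
a' = (-4, 4, -2)
a' = -4*e1 + 4*e2 - 2*e3


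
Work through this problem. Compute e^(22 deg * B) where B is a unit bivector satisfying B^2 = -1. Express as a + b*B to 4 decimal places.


For a unit bivector B with B^2 = -1, the exponential series gives
e^(theta*B) = cos(theta) + sin(theta)*B (the GA analogue of Euler's formula).
theta = 22 degrees = 0.383972 rad
cos(22 deg) = 0.9272
sin(22 deg) = 0.3746
exp(theta*B) = 0.9272 + 0.3746*B


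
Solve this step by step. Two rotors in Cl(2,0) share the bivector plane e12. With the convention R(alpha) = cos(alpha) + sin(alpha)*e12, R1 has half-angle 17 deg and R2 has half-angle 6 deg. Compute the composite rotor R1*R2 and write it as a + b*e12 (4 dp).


Same-plane rotors commute and their half-angles add:
R1*R2 = cos(a1 + a2) + sin(a1 + a2)*e12.
a1 + a2 = 17 + 6 = 23 deg
cos(23 deg) = 0.9205
sin(23 deg) = 0.3907
R1*R2 = 0.9205 + 0.3907*e12


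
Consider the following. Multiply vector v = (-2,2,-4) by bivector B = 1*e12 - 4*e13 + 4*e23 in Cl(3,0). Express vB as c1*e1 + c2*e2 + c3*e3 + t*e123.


vB has grade-1 (vector) and grade-3 (trivector) parts: vB = (v _| B) + (v ^ B).
Vector part <vB>_1:
  e1: -v2*b12 - v3*b13 = -(2)*(1) - (-4)*(-4) = -18
  e2: v1*b12 - v3*b23 = (-2)*(1) - (-4)*(4) = 14
  e3: v1*b13 + v2*b23 = (-2)*(-4) + (2)*(4) = 16
Trivector part <vB>_3:
  e123: v1*b23 - v2*b13 + v3*b12 = (-2)*(4) - (2)*(-4) + (-4)*(1) = -4
vB = -18*e1 + 14*e2 + 16*e3 - 4*e123


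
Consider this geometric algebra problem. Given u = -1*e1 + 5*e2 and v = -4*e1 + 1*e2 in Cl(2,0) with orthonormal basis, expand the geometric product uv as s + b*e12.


Expand: (-1*e1 + 5*e2)(-4*e1 + 1*e2)
= (-1)*(-4)*e1e1 + (-1)*1*e1e2 + 5*(-4)*e2e1 + 5*1*e2e2
Using e1^2 = e2^2 = 1, e2e1 = -e1e2:
Scalar part s = (-1)*(-4) + 5*1 = 4 + 5 = 9
Bivector part b = (-1)*1 - 5*(-4) = -1 - (-20) = 19
uv = 9 + 19*e12


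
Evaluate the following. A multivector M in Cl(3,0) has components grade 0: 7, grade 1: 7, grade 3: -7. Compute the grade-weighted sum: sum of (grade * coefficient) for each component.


Grade-weighted sum = sum of grade_k * coefficient_k
0*7 = 0
1*7 = 7
3*(-7) = -21
Total = 0 + 7 + (-21) = -14


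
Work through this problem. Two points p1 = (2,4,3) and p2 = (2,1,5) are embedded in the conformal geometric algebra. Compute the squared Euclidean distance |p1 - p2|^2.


p1 - p2 = (0, 3, -2)
|p1 - p2|^2 = 0^2 + 3^2 + (-2)^2
= 0 + 9 + 4
= 13


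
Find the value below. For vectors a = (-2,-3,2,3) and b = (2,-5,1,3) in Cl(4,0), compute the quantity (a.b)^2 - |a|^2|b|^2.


a . b = (-2)*2 + (-3)*(-5) + 2*1 + 3*3
= -4 + 15 + 2 + 9 = 22
|a|^2 = (-2)^2 + (-3)^2 + 2^2 + 3^2 = 26
|b|^2 = 2^2 + (-5)^2 + 1^2 + 3^2 = 39
(a.b)^2 = 22^2 = 484
|a|^2 * |b|^2 = 26 * 39 = 1014
Result = 484 - 1014 = -530


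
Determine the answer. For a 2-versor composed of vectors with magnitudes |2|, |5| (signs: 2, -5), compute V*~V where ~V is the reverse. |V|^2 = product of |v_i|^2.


Each vector v_i has |v_i|^2 = s_i^2
Squared scales: 2^2 = 4, (-5)^2 = 25
|V|^2 = 4 * 25
= 100


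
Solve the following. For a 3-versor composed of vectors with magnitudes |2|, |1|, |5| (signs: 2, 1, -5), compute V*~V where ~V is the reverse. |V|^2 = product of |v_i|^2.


Each vector v_i has |v_i|^2 = s_i^2
Squared scales: 2^2 = 4, 1^2 = 1, (-5)^2 = 25
|V|^2 = 4 * 1 * 25
= 100


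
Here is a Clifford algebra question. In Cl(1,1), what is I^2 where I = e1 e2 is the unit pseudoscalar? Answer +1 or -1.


The pseudoscalar I = e1...e_n (product of all n generators) of Cl(p,q) satisfies I^2 = (-1)^(q + n(n-1)/2).
p = 1, q = 1, n = p + q = 2
n(n-1)/2 = 2 * 1 / 2 = 1
Exponent = q + n(n-1)/2 = 1 + 1 = 2
I^2 = (-1)^2 = +1


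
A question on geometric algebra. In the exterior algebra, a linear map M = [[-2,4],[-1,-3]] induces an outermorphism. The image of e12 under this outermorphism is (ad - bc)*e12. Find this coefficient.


The outermorphism of a linear map f sends e1^e2 to f(e1)^f(e2).
f(e1) = -2*e1 - 1*e2
f(e2) = 4*e1 - 3*e2
f(e1) ^ f(e2) = (-2*e1 - 1*e2) ^ (4*e1 - 3*e2)
= (-2)*(-3)*e12 + (-1)*4*e21
= (6 - (-4))*e12
= 10*e12
Coefficient = 10


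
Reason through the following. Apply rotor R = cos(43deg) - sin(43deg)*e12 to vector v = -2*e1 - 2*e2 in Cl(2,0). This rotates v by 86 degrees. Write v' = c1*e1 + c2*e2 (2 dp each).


Rotor R = cos(43deg) - sin(43deg)*e12
Rotation angle theta = 2 * 43 = 86 degrees
v' = R*v*~R rotates v by theta.
cos(86deg) = 0.0698, sin(86deg) = 0.9976
v'_1 = -2*cos(86deg) - (-2)*sin(86deg)
= -2*0.0698 - (-2)*0.9976
= 1.86
v'_2 = -2*sin(86deg) + (-2)*cos(86deg)
= -2*0.9976 + (-2)*0.0698
= -2.13
v' = 1.86*e1 - 2.13*e2


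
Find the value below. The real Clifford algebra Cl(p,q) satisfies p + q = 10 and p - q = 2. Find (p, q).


We need p + q = 10 and p - q = 2.
Adding: 2p = 10 + 2 = 12, so p = 6.
Then q = 10 - 6 = 4.
(p, q) = (6, 4)


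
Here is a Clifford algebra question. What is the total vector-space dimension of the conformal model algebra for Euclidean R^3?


The conformal model of R^3 uses Cl(4,1): the 3 Euclidean generators plus two extra orthogonal generators e+ (e+^2 = +1) and e- (e-^2 = -1), from which the null vectors e0, einf are built.
Number of generators m = 3 + 2 = 5.
dim Cl(p,q) = 2^m = 2^5 = 32


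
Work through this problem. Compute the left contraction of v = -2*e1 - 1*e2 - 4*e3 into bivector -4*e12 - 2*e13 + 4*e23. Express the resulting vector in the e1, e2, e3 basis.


Left contraction v _| B = <vB>_1 (grade-1 part of the geometric product vB).
Using e1_|e12 = e2, e2_|e12 = -e1, e1_|e13 = e3, e3_|e13 = -e1, e2_|e23 = e3, e3_|e23 = -e2:
e1 coeff: -v2*b12 - v3*b13 = -(-1)*(-4) - (-4)*(-2) = -12
e2 coeff: v1*b12 - v3*b23 = (-2)*(-4) - (-4)*(4) = 24
e3 coeff: v1*b13 + v2*b23 = (-2)*(-2) + (-1)*(4) = 0
v _| B = -12*e1 + 24*e2 + 0*e3


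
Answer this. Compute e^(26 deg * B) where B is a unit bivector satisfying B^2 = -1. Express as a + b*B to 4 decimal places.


For a unit bivector B with B^2 = -1, the exponential series gives
e^(theta*B) = cos(theta) + sin(theta)*B (the GA analogue of Euler's formula).
theta = 26 degrees = 0.453786 rad
cos(26 deg) = 0.8988
sin(26 deg) = 0.4384
exp(theta*B) = 0.8988 + 0.4384*B


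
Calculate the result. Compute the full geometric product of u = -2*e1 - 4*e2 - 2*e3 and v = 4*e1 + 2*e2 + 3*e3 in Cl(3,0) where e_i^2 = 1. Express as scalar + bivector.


In Cl(3,0): e_i^2 = 1, e_ie_j = -e_je_i for i != j.
Scalar part = u . v = (-2)*4 + (-4)*2 + (-2)*3
= -8 + (-8) + (-6) = -22
e12 coeff = (-2)*2 - (-4)*4 = -4 - (-16) = 12
e13 coeff = (-2)*3 - (-2)*4 = -6 - (-8) = 2
e23 coeff = (-4)*3 - (-2)*2 = -12 - (-4) = -8
uv = -22 + 12*e12 + 2*e13 - 8*e23


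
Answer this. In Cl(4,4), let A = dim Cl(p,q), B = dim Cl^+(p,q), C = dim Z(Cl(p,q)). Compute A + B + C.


n = 4 + 4 = 8
Total dim = 2^8 = 256
Even subalgebra dim = 2^7 = 128
n is even, so center dim = 1
Sum = 256 + 128 + 1 = 385


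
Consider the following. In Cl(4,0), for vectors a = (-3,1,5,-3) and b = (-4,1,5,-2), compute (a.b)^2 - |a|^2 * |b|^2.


a . b = (-3)*(-4) + 1*1 + 5*5 + (-3)*(-2)
= 12 + 1 + 25 + 6 = 44
|a|^2 = (-3)^2 + 1^2 + 5^2 + (-3)^2 = 44
|b|^2 = (-4)^2 + 1^2 + 5^2 + (-2)^2 = 46
(a.b)^2 = 44^2 = 1936
|a|^2 * |b|^2 = 44 * 46 = 2024
Result = 1936 - 2024 = -88


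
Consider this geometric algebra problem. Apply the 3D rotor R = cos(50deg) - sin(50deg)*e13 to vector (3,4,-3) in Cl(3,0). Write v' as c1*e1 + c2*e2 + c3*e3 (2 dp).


Rotor R = cos(50deg) - sin(50deg)*e13
Rotation angle theta = 2 * 50 = 100 degrees in the e13 plane (e1 -> e3).
The component perpendicular to the plane (e2) is invariant: v'_2 = v2 = 4.00
cos(100deg) = -0.1736, sin(100deg) = 0.9848
v'_1 = v1*cos(theta) - v3*sin(theta) = 3*(-0.1736) - (-3)*0.9848 = 2.43
v'_3 = v1*sin(theta) + v3*cos(theta) = 3*0.9848 + (-3)*(-0.1736) = 3.48
v' = 2.43*e1 + 4.00*e2 + 3.48*e3


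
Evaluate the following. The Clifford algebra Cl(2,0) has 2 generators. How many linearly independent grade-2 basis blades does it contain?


Number of grade-k basis blades in Cl(p,q) with n = p + q is C(n, k).
n = 2 + 0 = 2
C(2, 2) = 2! / (2! * 0!)
= 2 / (2 * 1)
= 1


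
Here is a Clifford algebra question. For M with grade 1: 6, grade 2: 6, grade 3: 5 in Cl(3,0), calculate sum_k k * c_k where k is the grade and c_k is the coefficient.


Grade-weighted sum = sum of grade_k * coefficient_k
1*6 = 6
2*6 = 12
3*5 = 15
Total = 6 + 12 + 15 = 33


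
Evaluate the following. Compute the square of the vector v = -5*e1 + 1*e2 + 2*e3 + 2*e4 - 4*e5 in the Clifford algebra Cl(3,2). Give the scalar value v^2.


v^2 = sum of c_i^2 * e_i^2
Positive signature terms (e_i^2 = +1): (-5)^2 + 1^2 + 2^2 = 30
Negative signature terms (e_j^2 = -1): 2^2 + (-4)^2 = 20
v^2 = 30 - 20 = 10


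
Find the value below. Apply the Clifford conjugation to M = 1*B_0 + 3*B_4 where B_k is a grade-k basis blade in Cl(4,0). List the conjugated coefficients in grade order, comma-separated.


Clifford conjugate sign for grade k: (-1)^(k(k+1)/2)
Grade 0: (-1)^(0*1/2) = (-1)^0 = 1, coeff 1 -> 1
Grade 4: (-1)^(4*5/2) = (-1)^10 = 1, coeff 3 -> 3
Conjugated coefficients: 1, 3


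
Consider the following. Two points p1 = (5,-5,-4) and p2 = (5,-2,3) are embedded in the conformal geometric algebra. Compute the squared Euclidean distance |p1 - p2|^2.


p1 - p2 = (0, -3, -7)
|p1 - p2|^2 = 0^2 + (-3)^2 + (-7)^2
= 0 + 9 + 49
= 58


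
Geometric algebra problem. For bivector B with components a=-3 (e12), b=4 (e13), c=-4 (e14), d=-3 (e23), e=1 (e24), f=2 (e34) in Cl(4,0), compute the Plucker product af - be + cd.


Plucker relation: af - be + cd
a*f = (-3)*2 = -6
b*e = 4*1 = 4
c*d = (-4)*(-3) = 12
af - be + cd = -6 - 4 + 12
= 2


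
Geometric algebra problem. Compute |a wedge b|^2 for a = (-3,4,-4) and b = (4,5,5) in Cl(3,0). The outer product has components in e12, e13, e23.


a wedge b = (a1*b2 - a2*b1)*e12 + (a1*b3 - a3*b1)*e13 + (a2*b3 - a3*b2)*e23
e12 coeff: (-3)*5 - 4*4 = -15 - 16 = -31
e13 coeff: (-3)*5 - (-4)*4 = -15 - (-16) = 1
e23 coeff: 4*5 - (-4)*5 = 20 - (-20) = 40
|a wedge b|^2 = (-31)^2 + 1^2 + 40^2
= 961 + 1 + 1600
= 2562


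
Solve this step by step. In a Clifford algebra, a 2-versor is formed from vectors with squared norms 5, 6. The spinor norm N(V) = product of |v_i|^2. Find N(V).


Spinor norm N(V) = |v1|^2 * |v2|^2 * ... * |v2|^2
= 5 * 6
Running product: 5, 30
N(V) = 30


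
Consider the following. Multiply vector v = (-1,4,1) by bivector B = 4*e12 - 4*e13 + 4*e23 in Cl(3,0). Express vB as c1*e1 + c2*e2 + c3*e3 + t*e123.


vB has grade-1 (vector) and grade-3 (trivector) parts: vB = (v _| B) + (v ^ B).
Vector part <vB>_1:
  e1: -v2*b12 - v3*b13 = -(4)*(4) - (1)*(-4) = -12
  e2: v1*b12 - v3*b23 = (-1)*(4) - (1)*(4) = -8
  e3: v1*b13 + v2*b23 = (-1)*(-4) + (4)*(4) = 20
Trivector part <vB>_3:
  e123: v1*b23 - v2*b13 + v3*b12 = (-1)*(4) - (4)*(-4) + (1)*(4) = 16
vB = -12*e1 - 8*e2 + 20*e3 + 16*e123


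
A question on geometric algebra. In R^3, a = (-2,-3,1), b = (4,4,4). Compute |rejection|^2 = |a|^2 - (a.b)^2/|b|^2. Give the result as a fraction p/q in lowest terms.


|a|^2 = (-2)^2 + (-3)^2 + 1^2 = 14
|b|^2 = 4^2 + 4^2 + 4^2 = 48
a . b = (-2)*4 + (-3)*4 + 1*4 = -16
(a.b)^2 = (-16)^2 = 256
|rej|^2 = 14 - 256/48
= (672 - 256)/48
= 416/48
In lowest terms: 26/3


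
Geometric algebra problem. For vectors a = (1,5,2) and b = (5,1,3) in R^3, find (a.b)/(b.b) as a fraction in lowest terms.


Projection coefficient = (a . b) / (b . b)
a . b = 1*5 + 5*1 + 2*3
= 5 + 5 + 6 = 16
b . b = 5^2 + 1^2 + 3^2
= 25 + 1 + 9 = 35
Coefficient = 16/35
In lowest terms: 16/35


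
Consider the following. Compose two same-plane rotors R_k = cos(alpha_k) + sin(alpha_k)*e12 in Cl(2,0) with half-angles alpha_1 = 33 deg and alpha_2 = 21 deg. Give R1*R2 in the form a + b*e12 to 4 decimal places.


Same-plane rotors commute and their half-angles add:
R1*R2 = cos(a1 + a2) + sin(a1 + a2)*e12.
a1 + a2 = 33 + 21 = 54 deg
cos(54 deg) = 0.5878
sin(54 deg) = 0.8090
R1*R2 = 0.5878 + 0.8090*e12


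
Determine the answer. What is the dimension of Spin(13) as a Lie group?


Spin(n) double-covers SO(n); both have Lie algebra so(n) of dimension n(n-1)/2.
n = 13
n(n-1) = 13 * 12 = 156
dim Spin(13) = 156/2 = 78


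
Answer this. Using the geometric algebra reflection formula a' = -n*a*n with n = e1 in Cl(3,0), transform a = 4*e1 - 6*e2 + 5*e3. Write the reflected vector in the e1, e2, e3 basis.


Reflection formula: a' = -n*a*n, with n = e1 (unit vector, n^2 = 1).
For reflection through hyperplane perp to e1:
The component along e1 flips sign, others stay.
a = (4, -6, 5)
a' = (-4, -6, 5)
a' = -4*e1 - 6*e2 + 5*e3


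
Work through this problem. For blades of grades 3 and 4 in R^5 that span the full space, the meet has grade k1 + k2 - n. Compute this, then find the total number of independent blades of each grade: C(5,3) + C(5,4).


Meet grade = grade(A) + grade(B) - n
= 3 + 4 - 5 = 2
C(5,3) = 10
C(5,4) = 5
dim_A + dim_B = 10 + 5 = 15


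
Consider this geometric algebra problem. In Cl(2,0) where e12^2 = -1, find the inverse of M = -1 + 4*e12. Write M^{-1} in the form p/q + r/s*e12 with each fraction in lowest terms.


M = -1 + 4*e12, where e12^2 = -1.
Since M commutes with its reverse ~M = a - b*e12, M * ~M = a^2 - b^2*e12^2 = a^2 + b^2.
So M^{-1} = ~M / (a^2 + b^2) = (a - b*e12)/(a^2 + b^2).
a^2 + b^2 = 1 + 16 = 17
Scalar part = -1/17 = -1/17
Bivector coeff = -4/17 = -4/17
M^{-1} = -1/17 - 4/17*e12


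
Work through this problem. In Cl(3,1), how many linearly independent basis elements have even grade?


Even subalgebra dimension = 2^(n-1)
n = 3 + 1 = 4
2^(4 - 1) = 2^3 = 8
Verification: sum of C(4,k) for even k = 1 + 6 + 1 = 8
Result = 8


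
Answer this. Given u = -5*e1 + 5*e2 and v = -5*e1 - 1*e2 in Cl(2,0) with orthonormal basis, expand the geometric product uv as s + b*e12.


Expand: (-5*e1 + 5*e2)(-5*e1 - 1*e2)
= (-5)*(-5)*e1e1 + (-5)*(-1)*e1e2 + 5*(-5)*e2e1 + 5*(-1)*e2e2
Using e1^2 = e2^2 = 1, e2e1 = -e1e2:
Scalar part s = (-5)*(-5) + 5*(-1) = 25 + (-5) = 20
Bivector part b = (-5)*(-1) - 5*(-5) = 5 - (-25) = 30
uv = 20 + 30*e12


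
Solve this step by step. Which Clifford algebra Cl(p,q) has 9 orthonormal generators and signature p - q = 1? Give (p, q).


We need p + q = 9 and p - q = 1.
Adding: 2p = 9 + 1 = 10, so p = 5.
Then q = 9 - 5 = 4.
(p, q) = (5, 4)


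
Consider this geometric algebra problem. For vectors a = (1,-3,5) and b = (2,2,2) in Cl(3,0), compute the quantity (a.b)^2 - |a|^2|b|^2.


a . b = 1*2 + (-3)*2 + 5*2
= 2 + (-6) + 10 = 6
|a|^2 = 1^2 + (-3)^2 + 5^2 = 35
|b|^2 = 2^2 + 2^2 + 2^2 = 12
(a.b)^2 = 6^2 = 36
|a|^2 * |b|^2 = 35 * 12 = 420
Result = 36 - 420 = -384


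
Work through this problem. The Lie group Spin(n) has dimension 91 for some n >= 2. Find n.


dim Spin(n) = dim so(n) = n(n-1)/2.
Solve n(n-1)/2 = 91, i.e. n^2 - n - 182 = 0.
Discriminant = 1 + 8*91 = 729
n = (1 + sqrt(729))/2 = (1 + 27)/2 = 14


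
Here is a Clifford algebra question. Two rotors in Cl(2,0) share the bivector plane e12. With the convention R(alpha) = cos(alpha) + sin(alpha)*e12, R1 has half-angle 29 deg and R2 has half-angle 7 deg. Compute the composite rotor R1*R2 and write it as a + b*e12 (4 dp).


Same-plane rotors commute and their half-angles add:
R1*R2 = cos(a1 + a2) + sin(a1 + a2)*e12.
a1 + a2 = 29 + 7 = 36 deg
cos(36 deg) = 0.8090
sin(36 deg) = 0.5878
R1*R2 = 0.8090 + 0.5878*e12


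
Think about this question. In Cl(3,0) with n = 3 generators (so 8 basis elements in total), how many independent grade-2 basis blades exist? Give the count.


Number of grade-k basis blades in Cl(p,q) with n = p + q is C(n, k).
n = 3 + 0 = 3
C(3, 2) = 3! / (2! * 1!)
= 6 / (2 * 1)
= 3


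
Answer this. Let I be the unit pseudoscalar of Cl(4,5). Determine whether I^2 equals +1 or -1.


The pseudoscalar I = e1...e_n (product of all n generators) of Cl(p,q) satisfies I^2 = (-1)^(q + n(n-1)/2).
p = 4, q = 5, n = p + q = 9
n(n-1)/2 = 9 * 8 / 2 = 36
Exponent = q + n(n-1)/2 = 5 + 36 = 41
I^2 = (-1)^41 = -1


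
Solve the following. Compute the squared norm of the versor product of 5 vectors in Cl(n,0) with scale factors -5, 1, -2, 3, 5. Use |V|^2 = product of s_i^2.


Each vector v_i has |v_i|^2 = s_i^2
Squared scales: (-5)^2 = 25, 1^2 = 1, (-2)^2 = 4, 3^2 = 9, 5^2 = 25
|V|^2 = 25 * 1 * 4 * 9 * 25
= 22500


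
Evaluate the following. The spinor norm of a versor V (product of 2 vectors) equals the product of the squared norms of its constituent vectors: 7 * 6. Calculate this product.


Spinor norm N(V) = |v1|^2 * |v2|^2 * ... * |v2|^2
= 7 * 6
Running product: 7, 42
N(V) = 42


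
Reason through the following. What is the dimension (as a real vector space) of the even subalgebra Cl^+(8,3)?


Even subalgebra dimension = 2^(n-1)
n = 8 + 3 = 11
2^(11 - 1) = 2^10 = 1024
Verification: sum of C(11,k) for even k = 1 + 55 + 330 + 462 + 165 + 11 = 1024
Result = 1024


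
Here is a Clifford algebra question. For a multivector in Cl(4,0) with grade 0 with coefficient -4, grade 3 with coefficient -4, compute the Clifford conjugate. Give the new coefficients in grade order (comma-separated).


Clifford conjugate sign for grade k: (-1)^(k(k+1)/2)
Grade 0: (-1)^(0*1/2) = (-1)^0 = 1, coeff -4 -> -4
Grade 3: (-1)^(3*4/2) = (-1)^6 = 1, coeff -4 -> -4
Conjugated coefficients: -4, -4


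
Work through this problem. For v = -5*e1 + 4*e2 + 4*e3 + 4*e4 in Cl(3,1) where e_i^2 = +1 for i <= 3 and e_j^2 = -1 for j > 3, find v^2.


v^2 = sum of c_i^2 * e_i^2
Positive signature terms (e_i^2 = +1): (-5)^2 + 4^2 + 4^2 = 57
Negative signature terms (e_j^2 = -1): 4^2 = 16
v^2 = 57 - 16 = 41


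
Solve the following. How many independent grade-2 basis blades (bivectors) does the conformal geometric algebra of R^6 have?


The conformal model of R^6 uses Cl(7,1) with m = 6 + 2 = 8 generators.
Number of grade-2 blades = C(m, 2) = C(8, 2)
= 8*7/2 = 28


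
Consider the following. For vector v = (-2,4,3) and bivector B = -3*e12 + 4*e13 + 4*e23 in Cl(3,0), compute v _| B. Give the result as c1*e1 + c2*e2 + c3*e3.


Left contraction v _| B = <vB>_1 (grade-1 part of the geometric product vB).
Using e1_|e12 = e2, e2_|e12 = -e1, e1_|e13 = e3, e3_|e13 = -e1, e2_|e23 = e3, e3_|e23 = -e2:
e1 coeff: -v2*b12 - v3*b13 = -(4)*(-3) - (3)*(4) = 0
e2 coeff: v1*b12 - v3*b23 = (-2)*(-3) - (3)*(4) = -6
e3 coeff: v1*b13 + v2*b23 = (-2)*(4) + (4)*(4) = 8
v _| B = 0*e1 - 6*e2 + 8*e3


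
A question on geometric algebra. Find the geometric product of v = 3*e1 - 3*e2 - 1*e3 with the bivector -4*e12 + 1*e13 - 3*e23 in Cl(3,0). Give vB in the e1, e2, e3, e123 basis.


vB has grade-1 (vector) and grade-3 (trivector) parts: vB = (v _| B) + (v ^ B).
Vector part <vB>_1:
  e1: -v2*b12 - v3*b13 = -(-3)*(-4) - (-1)*(1) = -11
  e2: v1*b12 - v3*b23 = (3)*(-4) - (-1)*(-3) = -15
  e3: v1*b13 + v2*b23 = (3)*(1) + (-3)*(-3) = 12
Trivector part <vB>_3:
  e123: v1*b23 - v2*b13 + v3*b12 = (3)*(-3) - (-3)*(1) + (-1)*(-4) = -2
vB = -11*e1 - 15*e2 + 12*e3 - 2*e123


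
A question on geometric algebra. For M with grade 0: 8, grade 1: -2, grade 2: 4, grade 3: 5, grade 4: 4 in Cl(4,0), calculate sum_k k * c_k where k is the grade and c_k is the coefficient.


Grade-weighted sum = sum of grade_k * coefficient_k
0*8 = 0
1*(-2) = -2
2*4 = 8
3*5 = 15
4*4 = 16
Total = 0 + (-2) + 8 + 15 + 16 = 37


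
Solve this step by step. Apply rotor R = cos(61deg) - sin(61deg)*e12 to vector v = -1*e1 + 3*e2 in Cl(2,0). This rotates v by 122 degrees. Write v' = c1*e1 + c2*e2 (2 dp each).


Rotor R = cos(61deg) - sin(61deg)*e12
Rotation angle theta = 2 * 61 = 122 degrees
v' = R*v*~R rotates v by theta.
cos(122deg) = -0.5299, sin(122deg) = 0.8480
v'_1 = -1*cos(122deg) - 3*sin(122deg)
= -1*(-0.5299) - 3*0.8480
= -2.01
v'_2 = -1*sin(122deg) + 3*cos(122deg)
= -1*0.8480 + 3*(-0.5299)
= -2.44
v' = -2.01*e1 - 2.44*e2


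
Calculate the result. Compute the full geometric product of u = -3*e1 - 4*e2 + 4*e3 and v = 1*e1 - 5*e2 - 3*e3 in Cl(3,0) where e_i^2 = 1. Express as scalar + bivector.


In Cl(3,0): e_i^2 = 1, e_ie_j = -e_je_i for i != j.
Scalar part = u . v = (-3)*1 + (-4)*(-5) + 4*(-3)
= -3 + 20 + (-12) = 5
e12 coeff = (-3)*(-5) - (-4)*1 = 15 - (-4) = 19
e13 coeff = (-3)*(-3) - 4*1 = 9 - 4 = 5
e23 coeff = (-4)*(-3) - 4*(-5) = 12 - (-20) = 32
uv = 5 + 19*e12 + 5*e13 + 32*e23


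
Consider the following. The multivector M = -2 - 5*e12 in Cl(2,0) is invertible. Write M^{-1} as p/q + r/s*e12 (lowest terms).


M = -2 - 5*e12, where e12^2 = -1.
Since M commutes with its reverse ~M = a - b*e12, M * ~M = a^2 - b^2*e12^2 = a^2 + b^2.
So M^{-1} = ~M / (a^2 + b^2) = (a - b*e12)/(a^2 + b^2).
a^2 + b^2 = 4 + 25 = 29
Scalar part = -2/29 = -2/29
Bivector coeff = 5/29 = 5/29
M^{-1} = -2/29 + 5/29*e12


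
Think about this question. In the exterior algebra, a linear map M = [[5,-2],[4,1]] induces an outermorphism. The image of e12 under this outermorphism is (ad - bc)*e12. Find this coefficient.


The outermorphism of a linear map f sends e1^e2 to f(e1)^f(e2).
f(e1) = 5*e1 + 4*e2
f(e2) = -2*e1 + 1*e2
f(e1) ^ f(e2) = (5*e1 + 4*e2) ^ (-2*e1 + 1*e2)
= 5*1*e12 + 4*(-2)*e21
= (5 - (-8))*e12
= 13*e12
Coefficient = 13


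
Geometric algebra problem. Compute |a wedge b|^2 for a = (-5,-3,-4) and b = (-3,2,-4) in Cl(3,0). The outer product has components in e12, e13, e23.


a wedge b = (a1*b2 - a2*b1)*e12 + (a1*b3 - a3*b1)*e13 + (a2*b3 - a3*b2)*e23
e12 coeff: (-5)*2 - (-3)*(-3) = -10 - 9 = -19
e13 coeff: (-5)*(-4) - (-4)*(-3) = 20 - 12 = 8
e23 coeff: (-3)*(-4) - (-4)*2 = 12 - (-8) = 20
|a wedge b|^2 = (-19)^2 + 8^2 + 20^2
= 361 + 64 + 400
= 825


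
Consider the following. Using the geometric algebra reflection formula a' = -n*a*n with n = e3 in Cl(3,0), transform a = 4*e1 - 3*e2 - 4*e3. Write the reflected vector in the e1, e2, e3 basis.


Reflection formula: a' = -n*a*n, with n = e3 (unit vector, n^2 = 1).
For reflection through hyperplane perp to e3:
The component along e3 flips sign, others stay.
a = (4, -3, -4)
a' = (4, -3, 4)
a' = 4*e1 - 3*e2 + 4*e3


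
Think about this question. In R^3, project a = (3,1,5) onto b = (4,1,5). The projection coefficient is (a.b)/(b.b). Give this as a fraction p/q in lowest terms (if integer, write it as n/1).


Projection coefficient = (a . b) / (b . b)
a . b = 3*4 + 1*1 + 5*5
= 12 + 1 + 25 = 38
b . b = 4^2 + 1^2 + 5^2
= 16 + 1 + 25 = 42
Coefficient = 38/42
In lowest terms: 19/21


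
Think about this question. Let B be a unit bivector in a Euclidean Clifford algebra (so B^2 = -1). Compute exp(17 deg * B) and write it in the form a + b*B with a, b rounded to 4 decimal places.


For a unit bivector B with B^2 = -1, the exponential series gives
e^(theta*B) = cos(theta) + sin(theta)*B (the GA analogue of Euler's formula).
theta = 17 degrees = 0.296706 rad
cos(17 deg) = 0.9563
sin(17 deg) = 0.2924
exp(theta*B) = 0.9563 + 0.2924*B


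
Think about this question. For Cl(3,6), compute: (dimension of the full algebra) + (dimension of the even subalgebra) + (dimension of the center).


n = 3 + 6 = 9
Total dim = 2^9 = 512
Even subalgebra dim = 2^8 = 256
n is odd, so center dim = 2
Sum = 512 + 256 + 2 = 770


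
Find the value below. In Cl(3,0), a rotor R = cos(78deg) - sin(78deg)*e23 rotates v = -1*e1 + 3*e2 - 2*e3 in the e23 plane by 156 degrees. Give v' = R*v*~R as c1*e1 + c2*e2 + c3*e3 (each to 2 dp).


Rotor R = cos(78deg) - sin(78deg)*e23
Rotation angle theta = 2 * 78 = 156 degrees in the e23 plane (e2 -> e3).
The component perpendicular to the plane (e1) is invariant: v'_1 = v1 = -1.00
cos(156deg) = -0.9135, sin(156deg) = 0.4067
v'_2 = v2*cos(theta) - v3*sin(theta) = 3*(-0.9135) - (-2)*0.4067 = -1.93
v'_3 = v2*sin(theta) + v3*cos(theta) = 3*0.4067 + (-2)*(-0.9135) = 3.05
v' = -1.00*e1 - 1.93*e2 + 3.05*e3


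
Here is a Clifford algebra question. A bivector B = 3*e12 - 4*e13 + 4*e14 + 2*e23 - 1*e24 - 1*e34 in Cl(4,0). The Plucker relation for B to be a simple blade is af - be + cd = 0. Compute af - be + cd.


Plucker relation: af - be + cd
a*f = 3*(-1) = -3
b*e = (-4)*(-1) = 4
c*d = 4*2 = 8
af - be + cd = -3 - 4 + 8
= 1


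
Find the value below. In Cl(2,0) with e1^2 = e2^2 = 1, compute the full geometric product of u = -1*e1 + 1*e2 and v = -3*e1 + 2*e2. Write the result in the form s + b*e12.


Expand: (-1*e1 + 1*e2)(-3*e1 + 2*e2)
= (-1)*(-3)*e1e1 + (-1)*2*e1e2 + 1*(-3)*e2e1 + 1*2*e2e2
Using e1^2 = e2^2 = 1, e2e1 = -e1e2:
Scalar part s = (-1)*(-3) + 1*2 = 3 + 2 = 5
Bivector part b = (-1)*2 - 1*(-3) = -2 - (-3) = 1
uv = 5 + 1*e12


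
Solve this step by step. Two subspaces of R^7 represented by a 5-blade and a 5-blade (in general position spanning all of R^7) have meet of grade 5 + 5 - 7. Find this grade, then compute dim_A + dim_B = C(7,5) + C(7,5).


Meet grade = grade(A) + grade(B) - n
= 5 + 5 - 7 = 3
C(7,5) = 21
C(7,5) = 21
dim_A + dim_B = 21 + 21 = 42


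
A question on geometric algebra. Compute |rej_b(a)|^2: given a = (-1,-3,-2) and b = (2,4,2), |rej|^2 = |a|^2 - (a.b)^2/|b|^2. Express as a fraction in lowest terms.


|a|^2 = (-1)^2 + (-3)^2 + (-2)^2 = 14
|b|^2 = 2^2 + 4^2 + 2^2 = 24
a . b = (-1)*2 + (-3)*4 + (-2)*2 = -18
(a.b)^2 = (-18)^2 = 324
|rej|^2 = 14 - 324/24
= (336 - 324)/24
= 12/24
In lowest terms: 1/2


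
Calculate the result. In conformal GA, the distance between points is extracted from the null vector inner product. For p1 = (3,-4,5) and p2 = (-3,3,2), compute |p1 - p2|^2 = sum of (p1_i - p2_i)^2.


p1 - p2 = (6, -7, 3)
|p1 - p2|^2 = 6^2 + (-7)^2 + 3^2
= 36 + 49 + 9
= 94


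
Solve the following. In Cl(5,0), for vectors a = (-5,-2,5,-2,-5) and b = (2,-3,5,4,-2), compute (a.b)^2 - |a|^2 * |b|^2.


a . b = (-5)*2 + (-2)*(-3) + 5*5 + (-2)*4 + (-5)*(-2)
= -10 + 6 + 25 + (-8) + 10 = 23
|a|^2 = (-5)^2 + (-2)^2 + 5^2 + (-2)^2 + (-5)^2 = 83
|b|^2 = 2^2 + (-3)^2 + 5^2 + 4^2 + (-2)^2 = 58
(a.b)^2 = 23^2 = 529
|a|^2 * |b|^2 = 83 * 58 = 4814
Result = 529 - 4814 = -4285


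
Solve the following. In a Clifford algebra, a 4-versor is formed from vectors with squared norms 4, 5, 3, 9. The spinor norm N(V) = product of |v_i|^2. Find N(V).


Spinor norm N(V) = |v1|^2 * |v2|^2 * ... * |v4|^2
= 4 * 5 * 3 * 9
Running product: 4, 20, 60, 540
N(V) = 540


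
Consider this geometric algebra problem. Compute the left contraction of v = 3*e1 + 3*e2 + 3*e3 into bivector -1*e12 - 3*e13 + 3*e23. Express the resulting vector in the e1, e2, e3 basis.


Left contraction v _| B = <vB>_1 (grade-1 part of the geometric product vB).
Using e1_|e12 = e2, e2_|e12 = -e1, e1_|e13 = e3, e3_|e13 = -e1, e2_|e23 = e3, e3_|e23 = -e2:
e1 coeff: -v2*b12 - v3*b13 = -(3)*(-1) - (3)*(-3) = 12
e2 coeff: v1*b12 - v3*b23 = (3)*(-1) - (3)*(3) = -12
e3 coeff: v1*b13 + v2*b23 = (3)*(-3) + (3)*(3) = 0
v _| B = 12*e1 - 12*e2 + 0*e3


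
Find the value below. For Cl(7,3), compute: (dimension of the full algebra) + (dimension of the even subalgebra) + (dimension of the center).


n = 7 + 3 = 10
Total dim = 2^10 = 1024
Even subalgebra dim = 2^9 = 512
n is even, so center dim = 1
Sum = 1024 + 512 + 1 = 1537


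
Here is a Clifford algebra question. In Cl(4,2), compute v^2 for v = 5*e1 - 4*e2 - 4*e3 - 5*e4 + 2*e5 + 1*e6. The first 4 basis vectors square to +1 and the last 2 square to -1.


v^2 = sum of c_i^2 * e_i^2
Positive signature terms (e_i^2 = +1): 5^2 + (-4)^2 + (-4)^2 + (-5)^2 = 82
Negative signature terms (e_j^2 = -1): 2^2 + 1^2 = 5
v^2 = 82 - 5 = 77
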